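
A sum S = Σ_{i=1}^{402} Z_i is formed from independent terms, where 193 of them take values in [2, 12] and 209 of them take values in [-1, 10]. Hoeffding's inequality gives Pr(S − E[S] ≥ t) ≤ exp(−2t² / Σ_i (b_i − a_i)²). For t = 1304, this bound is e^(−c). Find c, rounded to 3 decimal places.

76.271

Σ(b_i − a_i)² = 193·10² + 209·11² = 44589.
c = 2t² / 44589 = 2·1304² / 44589 = 76.2706.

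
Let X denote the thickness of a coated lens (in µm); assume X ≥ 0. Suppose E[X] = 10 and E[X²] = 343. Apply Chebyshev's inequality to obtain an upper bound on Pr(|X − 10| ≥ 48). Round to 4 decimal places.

Var(X) = E[X²] − (E[X])² = 343 − 100 = 243.
Chebyshev's inequality: Pr(|X − μ| ≥ t) ≤ Var(X)/t² = 243/2304 = 0.1055.

0.1055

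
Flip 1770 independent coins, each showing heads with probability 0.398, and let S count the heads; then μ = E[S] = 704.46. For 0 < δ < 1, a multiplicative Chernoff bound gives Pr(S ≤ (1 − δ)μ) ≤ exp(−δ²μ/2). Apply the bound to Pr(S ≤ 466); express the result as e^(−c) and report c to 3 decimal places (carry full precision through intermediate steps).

40.359

Write 466 = (1 − δ)μ, so δ = 1 − 466/704.46 = 0.3385004…
Then the exponent is δ²μ/2 = (μ − 466)²/(2μ) = 40.359404.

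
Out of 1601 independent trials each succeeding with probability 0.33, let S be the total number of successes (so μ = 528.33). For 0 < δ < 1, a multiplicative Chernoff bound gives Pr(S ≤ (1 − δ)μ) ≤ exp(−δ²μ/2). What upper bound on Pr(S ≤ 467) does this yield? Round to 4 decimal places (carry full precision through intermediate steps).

0.0284

Write 467 = (1 − δ)μ, so δ = 1 − 467/528.33 = 0.1160828…
Then the exponent is δ²μ/2 = (μ − 467)²/(2μ) = 3.559678.
Bound = exp(−3.559678) = 0.02845.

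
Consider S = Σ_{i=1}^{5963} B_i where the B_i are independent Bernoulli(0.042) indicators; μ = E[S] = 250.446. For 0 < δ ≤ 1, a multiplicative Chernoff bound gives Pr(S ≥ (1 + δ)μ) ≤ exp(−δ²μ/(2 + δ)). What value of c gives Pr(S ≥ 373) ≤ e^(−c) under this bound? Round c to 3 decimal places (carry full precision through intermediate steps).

Write 373 = (1 + δ)μ, so δ = 373/250.446 − 1 = 0.489343…
Then the exponent is δ²μ/(2 + δ) = (373 − μ)² / (μ·(2 + δ)) = 24.091073.

24.091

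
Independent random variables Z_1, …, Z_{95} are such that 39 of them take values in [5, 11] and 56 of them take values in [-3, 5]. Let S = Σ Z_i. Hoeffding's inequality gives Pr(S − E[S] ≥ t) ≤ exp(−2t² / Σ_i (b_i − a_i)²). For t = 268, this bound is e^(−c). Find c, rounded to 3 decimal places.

28.799

Σ(b_i − a_i)² = 39·6² + 56·8² = 4988.
c = 2t² / 4988 = 2·268² / 4988 = 28.7987.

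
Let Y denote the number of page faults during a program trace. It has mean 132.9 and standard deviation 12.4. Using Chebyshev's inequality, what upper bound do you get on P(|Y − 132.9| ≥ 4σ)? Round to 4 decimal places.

Chebyshev: P(|Y − μ| ≥ t) ≤ Var(Y)/t².
Var(Y) = σ² = 12.4² = 153.76.
t = 4·12.4 = 49.6.
Bound = 153.76 / 2460.16 = 0.0625.

0.0625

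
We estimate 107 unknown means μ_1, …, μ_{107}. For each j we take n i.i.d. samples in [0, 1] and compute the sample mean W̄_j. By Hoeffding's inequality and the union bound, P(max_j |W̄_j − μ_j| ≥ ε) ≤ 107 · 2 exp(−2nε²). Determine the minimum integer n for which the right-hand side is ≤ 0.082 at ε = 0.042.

2230

Need 2·107·exp(−2nε²) ≤ 0.082, i.e. exp(−2nε²) ≤ 0.082/214.
So 2nε² ≥ ln(214/0.082) = 7.867012.
Hence n ≥ 7.867012/(2·0.042²) = 2229.879.
The smallest integer n is 2230.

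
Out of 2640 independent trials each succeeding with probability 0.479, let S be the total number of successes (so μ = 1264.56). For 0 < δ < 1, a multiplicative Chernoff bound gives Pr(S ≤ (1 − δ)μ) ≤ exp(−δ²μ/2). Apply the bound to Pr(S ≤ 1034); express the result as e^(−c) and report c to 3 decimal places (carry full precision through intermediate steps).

21.018

Write 1034 = (1 − δ)μ, so δ = 1 − 1034/1264.56 = 0.1823243…
Then the exponent is δ²μ/2 = (μ − 1034)²/(2μ) = 21.018344.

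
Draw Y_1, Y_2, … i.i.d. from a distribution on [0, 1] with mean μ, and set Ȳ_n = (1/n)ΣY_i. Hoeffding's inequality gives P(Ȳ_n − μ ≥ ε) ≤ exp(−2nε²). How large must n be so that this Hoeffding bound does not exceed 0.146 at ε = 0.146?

46

Require exp(−2nε²) ≤ 0.146, i.e. 2nε² ≥ ln(1/0.146) = 1.924149.
So n ≥ 1.924149 / (2·0.146²) = 45.134.
The smallest integer n is 46.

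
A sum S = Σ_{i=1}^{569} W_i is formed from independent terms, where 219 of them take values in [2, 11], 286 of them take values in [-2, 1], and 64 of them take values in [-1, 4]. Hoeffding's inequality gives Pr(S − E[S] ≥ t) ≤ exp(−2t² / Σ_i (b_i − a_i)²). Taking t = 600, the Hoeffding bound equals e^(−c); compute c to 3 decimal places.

32.857

Σ(b_i − a_i)² = 219·9² + 286·3² + 64·5² = 21913.
c = 2t² / 21913 = 2·600² / 21913 = 32.8572.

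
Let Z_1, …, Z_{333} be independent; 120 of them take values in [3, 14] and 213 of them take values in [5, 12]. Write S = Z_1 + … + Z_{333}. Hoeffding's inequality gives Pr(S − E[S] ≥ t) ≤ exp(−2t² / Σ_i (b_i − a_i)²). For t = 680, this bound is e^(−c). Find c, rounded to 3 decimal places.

37.056

Σ(b_i − a_i)² = 120·11² + 213·7² = 24957.
c = 2t² / 24957 = 2·680² / 24957 = 37.0557.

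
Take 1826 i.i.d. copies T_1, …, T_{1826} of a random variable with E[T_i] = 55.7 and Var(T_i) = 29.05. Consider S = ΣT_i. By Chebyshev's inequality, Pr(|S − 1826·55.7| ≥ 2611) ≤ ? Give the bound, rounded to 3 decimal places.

Var(S) = n·Var(T_i) = 1826·29.05 = 53045.3.
Chebyshev: Pr(|S − 1826·55.7| ≥ 2611) ≤ Var(S)/2611² = 53045.3/6817321 = 0.0078.

0.008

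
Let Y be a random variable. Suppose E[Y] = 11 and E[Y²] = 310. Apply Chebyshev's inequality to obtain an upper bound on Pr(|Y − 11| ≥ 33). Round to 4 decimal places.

0.1736

Var(Y) = E[Y²] − (E[Y])² = 310 − 121 = 189.
Chebyshev's inequality: Pr(|Y − μ| ≥ t) ≤ Var(Y)/t² = 189/1089 = 0.1736.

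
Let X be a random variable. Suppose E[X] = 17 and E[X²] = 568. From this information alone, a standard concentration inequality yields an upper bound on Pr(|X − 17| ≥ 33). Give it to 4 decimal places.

The first two moments determine the variance, so Chebyshev's inequality is the sharpest standard bound available.
Var(X) = E[X²] − (E[X])² = 568 − 289 = 279.
Chebyshev's inequality: Pr(|X − μ| ≥ t) ≤ Var(X)/t² = 279/1089 = 0.2562.

0.2562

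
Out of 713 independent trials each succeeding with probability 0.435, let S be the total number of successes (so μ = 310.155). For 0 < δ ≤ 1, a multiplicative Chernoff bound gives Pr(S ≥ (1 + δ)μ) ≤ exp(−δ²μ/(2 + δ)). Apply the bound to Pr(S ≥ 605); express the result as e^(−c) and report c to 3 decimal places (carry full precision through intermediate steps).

94.993

Write 605 = (1 + δ)μ, so δ = 605/310.155 − 1 = 0.9506376…
Then the exponent is δ²μ/(2 + δ) = (605 − μ)² / (μ·(2 + δ)) = 94.993279.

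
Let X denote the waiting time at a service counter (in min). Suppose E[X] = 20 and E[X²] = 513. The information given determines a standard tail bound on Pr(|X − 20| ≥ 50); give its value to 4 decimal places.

The first two moments determine the variance, so Chebyshev's inequality is the sharpest standard bound available.
Var(X) = E[X²] − (E[X])² = 513 − 400 = 113.
Chebyshev's inequality: Pr(|X − μ| ≥ t) ≤ Var(X)/t² = 113/2500 = 0.0452.

0.0452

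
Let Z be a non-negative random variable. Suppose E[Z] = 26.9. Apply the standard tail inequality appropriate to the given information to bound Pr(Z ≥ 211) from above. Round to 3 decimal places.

Only the mean of a non-negative variable is known, so Markov's inequality is the applicable tail bound.
Markov's inequality: for a non-negative random variable, Pr(Z ≥ a) ≤ E[Z]/a.
Here E[Z] = 26.9 and a = 211, so the bound is 26.9/211 = 0.1275.

0.127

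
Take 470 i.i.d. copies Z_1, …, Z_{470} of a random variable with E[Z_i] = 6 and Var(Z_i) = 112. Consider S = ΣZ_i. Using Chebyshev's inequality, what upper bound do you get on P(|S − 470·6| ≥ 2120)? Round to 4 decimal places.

Var(S) = n·Var(Z_i) = 470·112 = 52640.
Chebyshev: P(|S − 470·6| ≥ 2120) ≤ Var(S)/2120² = 52640/4494400 = 0.0117.

0.0117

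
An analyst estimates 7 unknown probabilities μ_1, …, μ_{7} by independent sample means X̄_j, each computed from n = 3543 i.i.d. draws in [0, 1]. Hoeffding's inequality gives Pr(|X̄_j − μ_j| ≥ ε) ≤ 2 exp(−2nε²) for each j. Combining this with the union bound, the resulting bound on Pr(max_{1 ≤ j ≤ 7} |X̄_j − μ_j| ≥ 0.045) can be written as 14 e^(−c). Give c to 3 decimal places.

Union bound over the 7 events: Pr(max_{1 ≤ j ≤ 7} |X̄_j − μ_j| ≥ 0.045) ≤ 7·2·exp(−2nε²) = 14 exp(−2·3543·0.045²).
So c = 2·3543·0.045² = 14.3491.

14.349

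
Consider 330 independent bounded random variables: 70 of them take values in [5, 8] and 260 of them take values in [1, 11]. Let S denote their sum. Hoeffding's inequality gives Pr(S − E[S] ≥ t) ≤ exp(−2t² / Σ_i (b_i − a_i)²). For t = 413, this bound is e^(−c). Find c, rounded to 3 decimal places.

Σ(b_i − a_i)² = 70·3² + 260·10² = 26630.
c = 2t² / 26630 = 2·413² / 26630 = 12.8103.

12.810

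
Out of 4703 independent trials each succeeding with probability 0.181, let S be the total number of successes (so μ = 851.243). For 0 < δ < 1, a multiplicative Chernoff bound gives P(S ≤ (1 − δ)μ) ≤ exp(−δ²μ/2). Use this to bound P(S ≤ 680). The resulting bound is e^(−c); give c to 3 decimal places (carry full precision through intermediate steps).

Write 680 = (1 − δ)μ, so δ = 1 − 680/851.243 = 0.2011682…
Then the exponent is δ²μ/2 = (μ − 680)²/(2μ) = 17.224321.

17.224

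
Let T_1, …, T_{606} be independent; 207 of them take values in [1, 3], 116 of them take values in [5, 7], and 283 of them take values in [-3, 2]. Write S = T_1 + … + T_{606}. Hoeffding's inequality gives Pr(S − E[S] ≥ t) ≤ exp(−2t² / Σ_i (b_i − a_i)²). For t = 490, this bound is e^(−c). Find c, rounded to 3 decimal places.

Σ(b_i − a_i)² = 207·2² + 116·2² + 283·5² = 8367.
c = 2t² / 8367 = 2·490² / 8367 = 57.3921.

57.392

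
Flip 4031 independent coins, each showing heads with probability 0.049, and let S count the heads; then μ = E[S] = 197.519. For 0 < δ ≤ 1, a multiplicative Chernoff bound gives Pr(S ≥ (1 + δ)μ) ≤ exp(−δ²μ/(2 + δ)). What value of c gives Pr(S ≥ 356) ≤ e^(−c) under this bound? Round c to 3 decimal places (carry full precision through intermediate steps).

Write 356 = (1 + δ)μ, so δ = 356/197.519 − 1 = 0.8023583…
Then the exponent is δ²μ/(2 + δ) = (356 − μ)² / (μ·(2 + δ)) = 45.375547.

45.376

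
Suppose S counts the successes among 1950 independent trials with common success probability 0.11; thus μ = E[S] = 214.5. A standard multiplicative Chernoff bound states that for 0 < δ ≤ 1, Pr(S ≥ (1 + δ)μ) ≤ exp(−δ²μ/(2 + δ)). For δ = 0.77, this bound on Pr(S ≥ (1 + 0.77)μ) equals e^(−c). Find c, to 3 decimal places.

c = δ²μ/(2 + δ) = 0.77²·214.5/(2 + 0.77) = 45.9123.

45.912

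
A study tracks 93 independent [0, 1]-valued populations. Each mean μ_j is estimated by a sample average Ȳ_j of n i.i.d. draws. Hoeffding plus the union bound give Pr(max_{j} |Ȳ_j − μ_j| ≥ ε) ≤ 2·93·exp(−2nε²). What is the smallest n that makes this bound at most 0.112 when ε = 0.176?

120

Need 2·93·exp(−2nε²) ≤ 0.112, i.e. exp(−2nε²) ≤ 0.112/186.
So 2nε² ≥ ln(186/0.112) = 7.415003.
Hence n ≥ 7.415003/(2·0.176²) = 119.689.
The smallest integer n is 120.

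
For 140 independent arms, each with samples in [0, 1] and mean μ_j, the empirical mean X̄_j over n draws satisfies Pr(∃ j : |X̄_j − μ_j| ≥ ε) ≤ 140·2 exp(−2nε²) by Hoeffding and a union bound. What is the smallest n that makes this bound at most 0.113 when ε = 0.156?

Need 2·140·exp(−2nε²) ≤ 0.113, i.e. exp(−2nε²) ≤ 0.113/280.
So 2nε² ≥ ln(280/0.113) = 7.815157.
Hence n ≥ 7.815157/(2·0.156²) = 160.568.
The smallest integer n is 161.

161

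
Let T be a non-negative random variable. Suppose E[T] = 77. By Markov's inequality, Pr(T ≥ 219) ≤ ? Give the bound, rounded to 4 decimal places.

0.3516

Markov's inequality: for a non-negative random variable, Pr(T ≥ a) ≤ E[T]/a.
Here E[T] = 77 and a = 219, so the bound is 77/219 = 0.3516.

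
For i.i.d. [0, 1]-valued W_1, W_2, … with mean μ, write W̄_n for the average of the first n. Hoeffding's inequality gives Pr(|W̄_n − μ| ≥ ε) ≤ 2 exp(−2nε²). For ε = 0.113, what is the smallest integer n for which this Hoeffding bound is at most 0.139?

Require 2·exp(−2nε²) ≤ 0.139, i.e. 2nε² ≥ ln(2/0.139) = 2.666429.
So n ≥ 2.666429 / (2·0.113²) = 104.410.
The smallest integer n is 105.

105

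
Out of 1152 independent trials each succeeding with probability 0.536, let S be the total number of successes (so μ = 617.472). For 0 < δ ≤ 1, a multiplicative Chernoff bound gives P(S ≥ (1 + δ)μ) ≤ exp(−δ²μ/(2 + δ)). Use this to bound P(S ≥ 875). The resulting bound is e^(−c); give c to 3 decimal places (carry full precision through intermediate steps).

44.437

Write 875 = (1 + δ)μ, so δ = 875/617.472 − 1 = 0.4170683…
Then the exponent is δ²μ/(2 + δ) = (875 − μ)² / (μ·(2 + δ)) = 44.436794.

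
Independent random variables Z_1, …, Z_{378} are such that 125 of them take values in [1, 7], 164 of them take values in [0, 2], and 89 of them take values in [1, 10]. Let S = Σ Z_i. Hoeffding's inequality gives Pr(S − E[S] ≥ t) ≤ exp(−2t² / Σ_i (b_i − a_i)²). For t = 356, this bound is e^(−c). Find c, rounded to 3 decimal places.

Σ(b_i − a_i)² = 125·6² + 164·2² + 89·9² = 12365.
c = 2t² / 12365 = 2·356² / 12365 = 20.4992.

20.499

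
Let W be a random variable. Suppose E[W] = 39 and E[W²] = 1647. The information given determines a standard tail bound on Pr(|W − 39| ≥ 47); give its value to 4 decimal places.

0.0570

The first two moments determine the variance, so Chebyshev's inequality is the sharpest standard bound available.
Var(W) = E[W²] − (E[W])² = 1647 − 1521 = 126.
Chebyshev's inequality: Pr(|W − μ| ≥ t) ≤ Var(W)/t² = 126/2209 = 0.0570.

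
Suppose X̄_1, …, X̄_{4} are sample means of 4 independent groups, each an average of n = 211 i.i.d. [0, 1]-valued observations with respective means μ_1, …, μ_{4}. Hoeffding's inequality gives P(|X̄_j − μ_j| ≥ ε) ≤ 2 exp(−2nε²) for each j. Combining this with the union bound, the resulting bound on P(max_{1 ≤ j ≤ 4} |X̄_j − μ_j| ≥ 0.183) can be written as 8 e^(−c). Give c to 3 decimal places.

14.132

Union bound over the 4 events: P(max_{1 ≤ j ≤ 4} |X̄_j − μ_j| ≥ 0.183) ≤ 4·2·exp(−2nε²) = 8 exp(−2·211·0.183²).
So c = 2·211·0.183² = 14.1324.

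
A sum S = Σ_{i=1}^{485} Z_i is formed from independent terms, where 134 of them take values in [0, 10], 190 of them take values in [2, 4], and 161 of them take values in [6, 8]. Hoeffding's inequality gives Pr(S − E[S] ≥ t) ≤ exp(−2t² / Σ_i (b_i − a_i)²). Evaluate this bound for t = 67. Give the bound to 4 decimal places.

0.5453

Σ(b_i − a_i)² = 134·10² + 190·2² + 161·2² = 14804.
Exponent = 2·67² / 14804 = 0.60646.
Bound = exp(−0.60646) = 0.54528.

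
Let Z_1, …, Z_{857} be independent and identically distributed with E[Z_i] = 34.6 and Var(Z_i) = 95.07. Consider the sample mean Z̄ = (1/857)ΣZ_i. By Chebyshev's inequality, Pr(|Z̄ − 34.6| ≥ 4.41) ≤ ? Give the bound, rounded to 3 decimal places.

Var(Z̄) = Var(Z_i)/n = 95.07/857 = 0.11093.
Chebyshev: Pr(|Z̄ − 34.6| ≥ 4.41) ≤ Var(Z̄)/(4.41)² = 95.07/(857·4.41²) = 0.0057.

0.006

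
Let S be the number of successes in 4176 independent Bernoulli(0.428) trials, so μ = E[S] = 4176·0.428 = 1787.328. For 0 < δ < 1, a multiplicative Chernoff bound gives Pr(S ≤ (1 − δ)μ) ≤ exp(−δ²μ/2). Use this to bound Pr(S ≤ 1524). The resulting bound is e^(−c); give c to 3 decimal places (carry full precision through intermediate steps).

Write 1524 = (1 − δ)μ, so δ = 1 − 1524/1787.328 = 0.1473305…
Then the exponent is δ²μ/2 = (μ − 1524)²/(2μ) = 19.398128.

19.398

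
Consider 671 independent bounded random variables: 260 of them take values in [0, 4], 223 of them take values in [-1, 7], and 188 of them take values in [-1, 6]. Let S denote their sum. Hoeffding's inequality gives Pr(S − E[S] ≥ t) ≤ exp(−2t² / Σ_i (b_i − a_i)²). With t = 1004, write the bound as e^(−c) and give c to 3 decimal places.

72.928

Σ(b_i − a_i)² = 260·4² + 223·8² + 188·7² = 27644.
c = 2t² / 27644 = 2·1004² / 27644 = 72.9284.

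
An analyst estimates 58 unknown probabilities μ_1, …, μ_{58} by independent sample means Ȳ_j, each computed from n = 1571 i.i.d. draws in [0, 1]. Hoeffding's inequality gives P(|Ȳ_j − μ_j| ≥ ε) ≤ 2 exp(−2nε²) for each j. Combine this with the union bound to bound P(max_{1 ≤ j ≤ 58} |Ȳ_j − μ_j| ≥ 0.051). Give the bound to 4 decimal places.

Per-experiment Hoeffding bound: 2·exp(−2·1571·0.051²) = 2·exp(−8.17234) = 0.00056471.
Union bound over 58 events: 58·0.00056471 = 0.03275.

0.0328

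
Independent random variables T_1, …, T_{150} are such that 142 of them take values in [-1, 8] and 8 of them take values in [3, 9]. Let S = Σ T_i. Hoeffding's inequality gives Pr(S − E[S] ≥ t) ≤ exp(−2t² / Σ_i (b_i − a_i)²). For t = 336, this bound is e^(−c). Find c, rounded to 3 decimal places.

19.151

Σ(b_i − a_i)² = 142·9² + 8·6² = 11790.
c = 2t² / 11790 = 2·336² / 11790 = 19.1511.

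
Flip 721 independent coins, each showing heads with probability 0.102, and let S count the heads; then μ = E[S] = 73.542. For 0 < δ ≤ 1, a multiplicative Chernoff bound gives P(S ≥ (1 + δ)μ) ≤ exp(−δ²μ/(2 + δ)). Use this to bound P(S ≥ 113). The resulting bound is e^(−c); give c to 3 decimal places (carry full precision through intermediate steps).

8.346

Write 113 = (1 + δ)μ, so δ = 113/73.542 − 1 = 0.5365369…
Then the exponent is δ²μ/(2 + δ) = (113 − μ)² / (μ·(2 + δ)) = 8.346291.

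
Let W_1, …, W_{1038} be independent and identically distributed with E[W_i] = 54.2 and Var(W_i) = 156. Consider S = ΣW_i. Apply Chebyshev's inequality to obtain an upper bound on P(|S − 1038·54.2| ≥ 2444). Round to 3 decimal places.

0.027

Var(S) = n·Var(W_i) = 1038·156 = 161928.
Chebyshev: P(|S − 1038·54.2| ≥ 2444) ≤ Var(S)/2444² = 161928/5973136 = 0.0271.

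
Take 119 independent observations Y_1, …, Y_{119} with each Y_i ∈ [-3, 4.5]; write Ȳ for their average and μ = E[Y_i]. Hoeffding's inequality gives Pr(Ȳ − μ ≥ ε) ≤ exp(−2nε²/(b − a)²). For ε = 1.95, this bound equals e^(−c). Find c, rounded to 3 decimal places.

c = 2nε²/(b − a)² = 2·119·1.95² / 7.5² = 16.0888.

16.089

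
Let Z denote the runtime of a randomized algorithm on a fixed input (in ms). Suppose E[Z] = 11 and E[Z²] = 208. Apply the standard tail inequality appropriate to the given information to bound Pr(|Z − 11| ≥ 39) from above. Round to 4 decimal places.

0.0572

The first two moments determine the variance, so Chebyshev's inequality is the sharpest standard bound available.
Var(Z) = E[Z²] − (E[Z])² = 208 − 121 = 87.
Chebyshev's inequality: Pr(|Z − μ| ≥ t) ≤ Var(Z)/t² = 87/1521 = 0.0572.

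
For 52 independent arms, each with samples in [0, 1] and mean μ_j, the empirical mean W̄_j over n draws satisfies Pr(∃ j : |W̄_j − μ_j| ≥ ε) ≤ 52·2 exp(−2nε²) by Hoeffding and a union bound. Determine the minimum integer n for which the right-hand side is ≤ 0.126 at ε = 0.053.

Need 2·52·exp(−2nε²) ≤ 0.126, i.e. exp(−2nε²) ≤ 0.126/104.
So 2nε² ≥ ln(104/0.126) = 6.715864.
Hence n ≥ 6.715864/(2·0.053²) = 1195.419.
The smallest integer n is 1196.

1196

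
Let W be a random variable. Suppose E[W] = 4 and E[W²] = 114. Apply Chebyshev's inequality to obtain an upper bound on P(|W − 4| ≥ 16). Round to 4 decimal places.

Var(W) = E[W²] − (E[W])² = 114 − 16 = 98.
Chebyshev's inequality: P(|W − μ| ≥ t) ≤ Var(W)/t² = 98/256 = 0.3828.

0.3828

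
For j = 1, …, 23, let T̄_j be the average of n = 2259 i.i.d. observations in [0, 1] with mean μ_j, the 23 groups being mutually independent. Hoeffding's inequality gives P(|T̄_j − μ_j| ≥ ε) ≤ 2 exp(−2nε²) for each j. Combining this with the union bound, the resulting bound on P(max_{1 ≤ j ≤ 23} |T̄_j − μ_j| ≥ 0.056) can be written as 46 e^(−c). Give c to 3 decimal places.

Union bound over the 23 events: P(max_{1 ≤ j ≤ 23} |T̄_j − μ_j| ≥ 0.056) ≤ 23·2·exp(−2nε²) = 46 exp(−2·2259·0.056²).
So c = 2·2259·0.056² = 14.1684.

14.168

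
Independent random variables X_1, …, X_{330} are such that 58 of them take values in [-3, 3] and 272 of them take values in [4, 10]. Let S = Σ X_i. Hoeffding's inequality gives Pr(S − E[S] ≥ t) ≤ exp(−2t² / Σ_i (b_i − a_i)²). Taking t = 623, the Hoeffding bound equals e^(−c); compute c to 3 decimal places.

Σ(b_i − a_i)² = 58·6² + 272·6² = 11880.
c = 2t² / 11880 = 2·623² / 11880 = 65.3416.

65.342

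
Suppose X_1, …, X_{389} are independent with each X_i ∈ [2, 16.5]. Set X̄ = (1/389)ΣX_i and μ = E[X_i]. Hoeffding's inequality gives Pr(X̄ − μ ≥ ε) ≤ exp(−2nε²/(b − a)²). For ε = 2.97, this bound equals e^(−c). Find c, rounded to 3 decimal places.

c = 2nε²/(b − a)² = 2·389·2.97² / 14.5² = 32.6405.

32.640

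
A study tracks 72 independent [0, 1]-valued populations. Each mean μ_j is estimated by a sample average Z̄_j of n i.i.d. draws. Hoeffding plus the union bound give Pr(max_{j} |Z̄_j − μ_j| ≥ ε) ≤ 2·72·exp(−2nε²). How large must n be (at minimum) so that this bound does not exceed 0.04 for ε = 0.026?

6057

Need 2·72·exp(−2nε²) ≤ 0.04, i.e. exp(−2nε²) ≤ 0.04/144.
So 2nε² ≥ ln(144/0.04) = 8.188689.
Hence n ≥ 8.188689/(2·0.026²) = 6056.723.
The smallest integer n is 6057.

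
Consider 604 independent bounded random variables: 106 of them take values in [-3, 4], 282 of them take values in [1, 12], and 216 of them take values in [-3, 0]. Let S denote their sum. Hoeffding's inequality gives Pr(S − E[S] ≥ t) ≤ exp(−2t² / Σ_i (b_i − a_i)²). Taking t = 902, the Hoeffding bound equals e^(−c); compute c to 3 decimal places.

39.438

Σ(b_i − a_i)² = 106·7² + 282·11² + 216·3² = 41260.
c = 2t² / 41260 = 2·902² / 41260 = 39.4379.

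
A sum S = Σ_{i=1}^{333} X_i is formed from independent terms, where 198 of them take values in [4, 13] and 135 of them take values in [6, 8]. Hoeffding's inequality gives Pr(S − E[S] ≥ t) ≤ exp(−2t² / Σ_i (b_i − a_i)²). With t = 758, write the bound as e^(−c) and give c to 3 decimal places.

69.316

Σ(b_i − a_i)² = 198·9² + 135·2² = 16578.
c = 2t² / 16578 = 2·758² / 16578 = 69.3164.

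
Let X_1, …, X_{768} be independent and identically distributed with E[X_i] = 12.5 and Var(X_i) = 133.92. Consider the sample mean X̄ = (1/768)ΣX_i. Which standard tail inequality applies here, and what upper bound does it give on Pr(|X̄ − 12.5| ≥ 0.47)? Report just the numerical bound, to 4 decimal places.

With mean and variance of each term known, Chebyshev's inequality bounds the deviation of the sum (or sample mean).
Var(X̄) = Var(X_i)/n = 133.92/768 = 0.17437.
Chebyshev: Pr(|X̄ − 12.5| ≥ 0.47) ≤ Var(X̄)/(0.47)² = 133.92/(768·0.47²) = 0.7894.

0.7894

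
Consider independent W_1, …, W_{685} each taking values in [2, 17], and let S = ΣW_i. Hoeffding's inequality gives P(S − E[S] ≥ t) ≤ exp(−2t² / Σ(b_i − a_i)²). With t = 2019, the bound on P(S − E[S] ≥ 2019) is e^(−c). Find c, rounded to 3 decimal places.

Σ(b_i − a_i)² = 685·(15)² = 154125.
c = 2t²/154125 = 2·2019²/154125 = 52.8968.

52.897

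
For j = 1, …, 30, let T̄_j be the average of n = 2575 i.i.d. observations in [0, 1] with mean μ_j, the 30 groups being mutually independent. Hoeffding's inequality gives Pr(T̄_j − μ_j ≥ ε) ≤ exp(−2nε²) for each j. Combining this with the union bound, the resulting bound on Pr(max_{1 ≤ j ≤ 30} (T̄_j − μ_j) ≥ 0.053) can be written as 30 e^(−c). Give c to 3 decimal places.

14.466

Union bound over the 30 events: Pr(max_{1 ≤ j ≤ 30} (T̄_j − μ_j) ≥ 0.053) ≤ 30·exp(−2nε²) = 30 exp(−2·2575·0.053²).
So c = 2·2575·0.053² = 14.4664.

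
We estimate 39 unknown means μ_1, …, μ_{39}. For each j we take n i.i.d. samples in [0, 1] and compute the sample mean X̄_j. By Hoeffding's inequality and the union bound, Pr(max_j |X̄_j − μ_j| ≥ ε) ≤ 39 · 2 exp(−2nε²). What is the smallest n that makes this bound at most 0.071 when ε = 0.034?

Need 2·39·exp(−2nε²) ≤ 0.071, i.e. exp(−2nε²) ≤ 0.071/78.
So 2nε² ≥ ln(78/0.071) = 7.001784.
Hence n ≥ 7.001784/(2·0.034²) = 3028.453.
The smallest integer n is 3029.

3029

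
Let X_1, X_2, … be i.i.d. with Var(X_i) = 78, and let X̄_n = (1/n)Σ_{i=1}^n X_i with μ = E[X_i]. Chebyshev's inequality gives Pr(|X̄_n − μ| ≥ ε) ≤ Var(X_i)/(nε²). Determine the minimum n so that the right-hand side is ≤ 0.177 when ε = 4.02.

28

Require 78/(n·4.02²) ≤ 0.177, i.e. n ≥ 78/(0.177·4.02²) = 27.269.
The smallest integer n is 28.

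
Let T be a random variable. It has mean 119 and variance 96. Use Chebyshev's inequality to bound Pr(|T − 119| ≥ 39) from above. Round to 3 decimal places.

0.063

Chebyshev: Pr(|T − μ| ≥ t) ≤ Var(T)/t².
Bound = 96 / 1521 = 0.0631.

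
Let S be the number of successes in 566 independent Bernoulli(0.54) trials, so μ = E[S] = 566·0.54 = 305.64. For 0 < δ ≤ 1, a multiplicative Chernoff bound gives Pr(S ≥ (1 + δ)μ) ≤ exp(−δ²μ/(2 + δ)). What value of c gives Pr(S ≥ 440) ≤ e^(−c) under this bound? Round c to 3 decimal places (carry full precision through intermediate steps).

24.211

Write 440 = (1 + δ)μ, so δ = 440/305.64 − 1 = 0.4396021…
Then the exponent is δ²μ/(2 + δ) = (440 − μ)² / (μ·(2 + δ)) = 24.210892.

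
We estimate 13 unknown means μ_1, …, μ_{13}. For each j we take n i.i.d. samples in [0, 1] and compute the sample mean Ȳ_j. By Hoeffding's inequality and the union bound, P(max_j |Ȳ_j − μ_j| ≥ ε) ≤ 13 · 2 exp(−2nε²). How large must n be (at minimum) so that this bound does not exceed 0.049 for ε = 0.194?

Need 2·13·exp(−2nε²) ≤ 0.049, i.e. exp(−2nε²) ≤ 0.049/26.
So 2nε² ≥ ln(26/0.049) = 6.274032.
Hence n ≥ 6.274032/(2·0.194²) = 83.351.
The smallest integer n is 84.

84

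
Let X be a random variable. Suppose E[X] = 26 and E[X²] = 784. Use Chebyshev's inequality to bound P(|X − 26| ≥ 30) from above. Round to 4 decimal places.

Var(X) = E[X²] − (E[X])² = 784 − 676 = 108.
Chebyshev's inequality: P(|X − μ| ≥ t) ≤ Var(X)/t² = 108/900 = 0.1200.

0.1200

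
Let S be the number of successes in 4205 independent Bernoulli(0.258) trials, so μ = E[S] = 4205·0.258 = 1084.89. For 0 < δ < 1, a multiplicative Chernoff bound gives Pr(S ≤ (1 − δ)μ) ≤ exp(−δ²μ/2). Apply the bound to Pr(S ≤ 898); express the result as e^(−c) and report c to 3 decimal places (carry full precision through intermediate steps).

Write 898 = (1 − δ)μ, so δ = 1 − 898/1084.89 = 0.1722663…
Then the exponent is δ²μ/2 = (μ − 898)²/(2μ) = 16.097426.

16.097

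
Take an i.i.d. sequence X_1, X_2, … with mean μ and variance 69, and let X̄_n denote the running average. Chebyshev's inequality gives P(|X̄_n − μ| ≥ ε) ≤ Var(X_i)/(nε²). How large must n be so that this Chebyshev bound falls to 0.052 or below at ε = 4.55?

Require 69/(n·4.55²) ≤ 0.052, i.e. n ≥ 69/(0.052·4.55²) = 64.095.
The smallest integer n is 65.

65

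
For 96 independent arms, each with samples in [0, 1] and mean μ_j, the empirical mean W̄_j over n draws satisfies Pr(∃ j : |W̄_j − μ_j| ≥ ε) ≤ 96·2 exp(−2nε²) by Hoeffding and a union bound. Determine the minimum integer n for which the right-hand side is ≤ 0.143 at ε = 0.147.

167

Need 2·96·exp(−2nε²) ≤ 0.143, i.e. exp(−2nε²) ≤ 0.143/192.
So 2nε² ≥ ln(192/0.143) = 7.202406.
Hence n ≥ 7.202406/(2·0.147²) = 166.653.
The smallest integer n is 167.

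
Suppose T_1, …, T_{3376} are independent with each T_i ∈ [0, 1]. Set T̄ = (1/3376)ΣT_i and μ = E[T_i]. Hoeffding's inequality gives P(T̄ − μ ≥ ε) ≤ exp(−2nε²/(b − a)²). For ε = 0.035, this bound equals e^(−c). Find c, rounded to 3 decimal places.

c = 2nε²/(b − a)² = 2·3376·0.035² / 1² = 8.2712.

8.271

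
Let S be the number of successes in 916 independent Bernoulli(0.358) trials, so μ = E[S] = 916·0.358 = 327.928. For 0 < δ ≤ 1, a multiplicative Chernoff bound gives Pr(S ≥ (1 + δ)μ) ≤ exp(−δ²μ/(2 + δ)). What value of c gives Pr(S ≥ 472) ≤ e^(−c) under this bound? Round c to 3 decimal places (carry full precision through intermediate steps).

25.948

Write 472 = (1 + δ)μ, so δ = 472/327.928 − 1 = 0.4393403…
Then the exponent is δ²μ/(2 + δ) = (472 − μ)² / (μ·(2 + δ)) = 25.948262.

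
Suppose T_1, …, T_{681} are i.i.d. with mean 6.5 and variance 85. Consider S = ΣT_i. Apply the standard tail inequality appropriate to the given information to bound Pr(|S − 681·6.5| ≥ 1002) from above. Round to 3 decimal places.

With mean and variance of each term known, Chebyshev's inequality bounds the deviation of the sum (or sample mean).
Var(S) = n·Var(T_i) = 681·85 = 57885.
Chebyshev: Pr(|S − 681·6.5| ≥ 1002) ≤ Var(S)/1002² = 57885/1004004 = 0.0577.

0.058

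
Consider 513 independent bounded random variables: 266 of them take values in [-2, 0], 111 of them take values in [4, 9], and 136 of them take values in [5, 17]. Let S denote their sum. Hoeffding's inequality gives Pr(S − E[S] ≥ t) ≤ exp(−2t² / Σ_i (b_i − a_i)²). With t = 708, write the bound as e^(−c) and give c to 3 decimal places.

Σ(b_i − a_i)² = 266·2² + 111·5² + 136·12² = 23423.
c = 2t² / 23423 = 2·708² / 23423 = 42.8010.

42.801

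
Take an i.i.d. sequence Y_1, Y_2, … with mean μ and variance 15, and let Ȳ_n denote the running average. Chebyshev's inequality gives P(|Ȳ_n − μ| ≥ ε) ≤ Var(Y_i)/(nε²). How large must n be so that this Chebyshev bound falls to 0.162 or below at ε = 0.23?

1751

Require 15/(n·0.23²) ≤ 0.162, i.e. n ≥ 15/(0.162·0.23²) = 1750.333.
The smallest integer n is 1751.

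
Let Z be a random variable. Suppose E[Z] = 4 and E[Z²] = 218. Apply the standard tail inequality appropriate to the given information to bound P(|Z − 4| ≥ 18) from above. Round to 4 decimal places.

The first two moments determine the variance, so Chebyshev's inequality is the sharpest standard bound available.
Var(Z) = E[Z²] − (E[Z])² = 218 − 16 = 202.
Chebyshev's inequality: P(|Z − μ| ≥ t) ≤ Var(Z)/t² = 202/324 = 0.6235.

0.6235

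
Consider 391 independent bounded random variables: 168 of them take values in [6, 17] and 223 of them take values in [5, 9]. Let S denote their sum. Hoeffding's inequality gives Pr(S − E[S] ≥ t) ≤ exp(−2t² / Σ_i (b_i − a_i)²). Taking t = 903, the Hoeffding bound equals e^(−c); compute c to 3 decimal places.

68.246

Σ(b_i − a_i)² = 168·11² + 223·4² = 23896.
c = 2t² / 23896 = 2·903² / 23896 = 68.2465.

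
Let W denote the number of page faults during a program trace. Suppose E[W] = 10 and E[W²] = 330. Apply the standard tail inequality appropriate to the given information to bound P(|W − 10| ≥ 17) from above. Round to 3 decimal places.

0.796

The first two moments determine the variance, so Chebyshev's inequality is the sharpest standard bound available.
Var(W) = E[W²] − (E[W])² = 330 − 100 = 230.
Chebyshev's inequality: P(|W − μ| ≥ t) ≤ Var(W)/t² = 230/289 = 0.7958.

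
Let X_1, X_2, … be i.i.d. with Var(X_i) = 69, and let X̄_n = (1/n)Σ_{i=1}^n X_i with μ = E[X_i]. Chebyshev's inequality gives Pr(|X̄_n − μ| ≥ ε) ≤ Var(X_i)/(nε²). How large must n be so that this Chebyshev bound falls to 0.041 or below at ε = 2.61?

Require 69/(n·2.61²) ≤ 0.041, i.e. n ≥ 69/(0.041·2.61²) = 247.050.
The smallest integer n is 248.

248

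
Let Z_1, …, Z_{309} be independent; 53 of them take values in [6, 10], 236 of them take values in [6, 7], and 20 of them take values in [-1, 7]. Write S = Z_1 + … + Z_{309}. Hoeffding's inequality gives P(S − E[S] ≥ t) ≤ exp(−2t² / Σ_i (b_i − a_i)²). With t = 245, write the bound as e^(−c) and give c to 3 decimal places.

Σ(b_i − a_i)² = 53·4² + 236·1² + 20·8² = 2364.
c = 2t² / 2364 = 2·245² / 2364 = 50.7826.

50.783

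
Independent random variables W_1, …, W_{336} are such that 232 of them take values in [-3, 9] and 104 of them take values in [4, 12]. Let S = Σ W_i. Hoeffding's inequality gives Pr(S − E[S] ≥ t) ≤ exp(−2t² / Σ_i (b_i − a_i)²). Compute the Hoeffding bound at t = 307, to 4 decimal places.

Σ(b_i − a_i)² = 232·12² + 104·8² = 40064.
Exponent = 2·307² / 40064 = 4.70492.
Bound = exp(−4.70492) = 0.00905.

0.0091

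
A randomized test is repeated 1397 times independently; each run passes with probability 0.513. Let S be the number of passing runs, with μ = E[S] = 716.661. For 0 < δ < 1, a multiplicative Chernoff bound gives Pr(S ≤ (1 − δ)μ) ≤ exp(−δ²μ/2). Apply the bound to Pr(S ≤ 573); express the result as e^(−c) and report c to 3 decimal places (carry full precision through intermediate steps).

14.399

Write 573 = (1 − δ)μ, so δ = 1 − 573/716.661 = 0.2004588…
Then the exponent is δ²μ/2 = (μ − 573)²/(2μ) = 14.399055.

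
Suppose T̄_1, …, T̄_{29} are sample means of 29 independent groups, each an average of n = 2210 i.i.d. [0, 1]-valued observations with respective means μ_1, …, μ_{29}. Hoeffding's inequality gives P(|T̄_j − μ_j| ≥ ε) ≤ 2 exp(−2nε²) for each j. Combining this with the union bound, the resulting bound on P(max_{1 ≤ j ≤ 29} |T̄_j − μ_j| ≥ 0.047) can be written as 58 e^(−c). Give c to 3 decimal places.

9.764

Union bound over the 29 events: P(max_{1 ≤ j ≤ 29} |T̄_j − μ_j| ≥ 0.047) ≤ 29·2·exp(−2nε²) = 58 exp(−2·2210·0.047²).
So c = 2·2210·0.047² = 9.7638.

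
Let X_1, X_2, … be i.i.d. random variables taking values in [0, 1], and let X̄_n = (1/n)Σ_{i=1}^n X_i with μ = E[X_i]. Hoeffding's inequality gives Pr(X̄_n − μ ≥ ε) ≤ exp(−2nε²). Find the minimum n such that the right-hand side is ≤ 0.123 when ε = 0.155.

44

Require exp(−2nε²) ≤ 0.123, i.e. 2nε² ≥ ln(1/0.123) = 2.095571.
So n ≥ 2.095571 / (2·0.155²) = 43.612.
The smallest integer n is 44.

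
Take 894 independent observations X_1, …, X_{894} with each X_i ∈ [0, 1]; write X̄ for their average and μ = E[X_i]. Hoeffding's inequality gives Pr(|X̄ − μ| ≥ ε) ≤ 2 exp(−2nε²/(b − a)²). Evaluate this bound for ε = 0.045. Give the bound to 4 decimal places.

0.0535

Exponent: 2nε²/(b − a)² = 2·894·0.045² / 1² = 3.62070.
Bound = 2·exp(−3.62070) = 0.05353.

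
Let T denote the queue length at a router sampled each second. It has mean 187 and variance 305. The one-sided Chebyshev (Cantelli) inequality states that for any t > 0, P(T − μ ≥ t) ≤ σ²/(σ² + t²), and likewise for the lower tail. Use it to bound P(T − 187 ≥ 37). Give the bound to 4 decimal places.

0.1822

Here σ² = 305 and t = 37, so σ² + t² = 1674.
Cantelli's bound: 305/1674 = 0.1822.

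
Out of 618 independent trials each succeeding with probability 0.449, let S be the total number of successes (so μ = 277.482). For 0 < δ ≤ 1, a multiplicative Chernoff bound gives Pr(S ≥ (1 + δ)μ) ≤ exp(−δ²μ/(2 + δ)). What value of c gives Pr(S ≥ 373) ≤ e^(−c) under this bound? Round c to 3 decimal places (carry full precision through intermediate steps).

Write 373 = (1 + δ)μ, so δ = 373/277.482 − 1 = 0.3442313…
Then the exponent is δ²μ/(2 + δ) = (373 − μ)² / (μ·(2 + δ)) = 14.026043.

14.026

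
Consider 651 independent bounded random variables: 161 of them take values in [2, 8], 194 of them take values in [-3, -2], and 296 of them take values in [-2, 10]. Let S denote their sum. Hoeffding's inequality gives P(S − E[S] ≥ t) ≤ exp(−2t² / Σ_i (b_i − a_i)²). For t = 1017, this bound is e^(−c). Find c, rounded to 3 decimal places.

42.551

Σ(b_i − a_i)² = 161·6² + 194·1² + 296·12² = 48614.
c = 2t² / 48614 = 2·1017² / 48614 = 42.5511.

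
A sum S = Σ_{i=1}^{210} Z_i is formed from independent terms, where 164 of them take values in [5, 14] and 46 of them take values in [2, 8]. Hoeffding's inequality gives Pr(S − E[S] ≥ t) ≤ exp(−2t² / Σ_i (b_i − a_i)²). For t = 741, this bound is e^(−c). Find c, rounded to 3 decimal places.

73.505

Σ(b_i − a_i)² = 164·9² + 46·6² = 14940.
c = 2t² / 14940 = 2·741² / 14940 = 73.5048.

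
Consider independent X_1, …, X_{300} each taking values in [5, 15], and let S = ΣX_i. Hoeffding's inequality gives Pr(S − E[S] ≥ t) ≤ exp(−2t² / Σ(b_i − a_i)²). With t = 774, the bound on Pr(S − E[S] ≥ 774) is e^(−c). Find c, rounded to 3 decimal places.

39.938

Σ(b_i − a_i)² = 300·(10)² = 30000.
c = 2t²/30000 = 2·774²/30000 = 39.9384.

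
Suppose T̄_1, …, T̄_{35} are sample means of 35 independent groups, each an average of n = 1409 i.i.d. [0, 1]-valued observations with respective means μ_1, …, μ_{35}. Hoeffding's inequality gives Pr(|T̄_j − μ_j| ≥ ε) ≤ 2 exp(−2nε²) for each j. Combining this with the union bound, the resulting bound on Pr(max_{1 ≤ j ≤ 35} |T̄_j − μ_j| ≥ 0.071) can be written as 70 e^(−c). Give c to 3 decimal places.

Union bound over the 35 events: Pr(max_{1 ≤ j ≤ 35} |T̄_j − μ_j| ≥ 0.071) ≤ 35·2·exp(−2nε²) = 70 exp(−2·1409·0.071²).
So c = 2·1409·0.071² = 14.2055.

14.206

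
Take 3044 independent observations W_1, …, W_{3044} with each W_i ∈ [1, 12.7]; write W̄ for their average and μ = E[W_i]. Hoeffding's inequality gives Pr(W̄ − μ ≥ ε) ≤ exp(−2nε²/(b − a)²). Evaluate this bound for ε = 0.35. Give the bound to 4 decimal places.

Exponent: 2nε²/(b − a)² = 2·3044·0.35² / 11.7² = 5.44802.
Bound = exp(−5.44802) = 0.00430.

0.0043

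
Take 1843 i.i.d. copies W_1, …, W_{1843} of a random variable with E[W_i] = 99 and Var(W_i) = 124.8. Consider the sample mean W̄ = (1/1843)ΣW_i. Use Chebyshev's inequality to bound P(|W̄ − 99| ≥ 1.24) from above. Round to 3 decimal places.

0.044

Var(W̄) = Var(W_i)/n = 124.8/1843 = 0.067716.
Chebyshev: P(|W̄ − 99| ≥ 1.24) ≤ Var(W̄)/(1.24)² = 124.8/(1843·1.24²) = 0.0440.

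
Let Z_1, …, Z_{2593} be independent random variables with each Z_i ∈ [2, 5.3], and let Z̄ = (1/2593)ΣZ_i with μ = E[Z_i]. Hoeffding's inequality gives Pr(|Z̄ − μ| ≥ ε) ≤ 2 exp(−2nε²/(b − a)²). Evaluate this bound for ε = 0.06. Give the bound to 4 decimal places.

Exponent: 2nε²/(b − a)² = 2·2593·0.06² / 3.3² = 1.71438.
Bound = 2·exp(−1.71438) = 0.36015.

0.3602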